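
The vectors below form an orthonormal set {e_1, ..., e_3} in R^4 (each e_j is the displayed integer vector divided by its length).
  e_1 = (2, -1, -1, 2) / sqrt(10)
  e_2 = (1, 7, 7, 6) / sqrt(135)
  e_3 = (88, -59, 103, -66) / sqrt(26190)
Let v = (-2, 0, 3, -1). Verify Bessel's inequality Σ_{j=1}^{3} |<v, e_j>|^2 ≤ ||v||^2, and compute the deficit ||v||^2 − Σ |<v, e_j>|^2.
Σ |<v, e_j>|^2 = 5269/485; ||v||^2 = 14; deficit = 1521/485

Write each e_j = u_j / sqrt(<u_j, u_j>) where u_j is the displayed integer vector. Then <v, e_j> = <v, u_j> / sqrt(<u_j, u_j>), so |<v, e_j>|^2 = <v, u_j>^2 / <u_j, u_j>.
Coefficients: <v, e_1> = -9/sqrt(10), <v, e_2> = 13/sqrt(135), <v, e_3> = 199/sqrt(26190).
Square and sum: Σ |<v, e_j>|^2 = 5269/485.
Compute ||v||^2 = v·v = 14.
Deficit = 14 − 5269/485 = 1521/485 ≥ 0, confirming Bessel's inequality. (The deficit equals ||v − Σ <v,e_j> e_j||^2, the squared distance from v to span{e_j}.)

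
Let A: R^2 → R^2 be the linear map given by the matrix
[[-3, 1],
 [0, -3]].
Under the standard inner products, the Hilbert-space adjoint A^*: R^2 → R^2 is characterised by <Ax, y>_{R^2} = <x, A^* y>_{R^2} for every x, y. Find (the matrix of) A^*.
A^* = A^T =
[[-3, 0],
 [1, -3]]

For real matrices with standard dot products, the defining identity <Ax, y> = <x, A^* y> gives (Ax)^T y = x^T (A^*) y, i.e. x^T A^T y = x^T (A^*) y. Since this holds for all x, y, we must have A^* = A^T. Therefore
A^* =
[[-3, 0],
 [1, -3]].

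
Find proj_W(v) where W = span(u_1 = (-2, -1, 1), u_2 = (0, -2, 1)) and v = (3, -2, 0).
proj_W(v) = (64/21, -40/21, 4/21)

Set up U = [u_1 | ... | u_2] ∈ R^(3×2). The projector onto W = col(U) is P = U (U^T U)^(-1) U^T.
Compute U^T U =
  [6, 3]
  [3, 5],
and U^T v = (-4, 4).
Solve U^T U · c = U^T v for the coefficients: c = (-32/21, 12/7). The projection is proj_W(v) = U c.
Check: (v - proj_W(v)) · u_1 = 0  (should be 0).
Check: (v - proj_W(v)) · u_2 = 0  (should be 0).
Result: proj_W(v) = (64/21, -40/21, 4/21).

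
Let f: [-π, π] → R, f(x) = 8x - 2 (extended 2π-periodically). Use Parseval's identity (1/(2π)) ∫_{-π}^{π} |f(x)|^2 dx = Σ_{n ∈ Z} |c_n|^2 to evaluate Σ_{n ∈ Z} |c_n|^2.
Σ |c_n|^2 = 64π^2/3 + 4

Expand and integrate term by term over [-π, π]:
  ∫ (8x)^2 dx = 64·(2π^3/3); ∫ 2·8·(-2)·x dx = 0 (odd integrand); ∫ (-2)^2 dx = 4·2π.
So (1/(2π)) ∫_{-π}^{π} (8x - 2)^2 dx = 64π^2/3 + 4 = 64π^2/3 + 4.
Parseval ⇒ Σ |c_n|^2 = 64π^2/3 + 4.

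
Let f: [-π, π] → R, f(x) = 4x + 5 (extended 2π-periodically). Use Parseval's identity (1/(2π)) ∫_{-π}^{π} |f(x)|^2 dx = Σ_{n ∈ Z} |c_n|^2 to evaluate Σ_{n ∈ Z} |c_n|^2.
Σ |c_n|^2 = 16π^2/3 + 25

Expand and integrate term by term over [-π, π]:
  ∫ (4x)^2 dx = 16·(2π^3/3); ∫ 2·4·(5)·x dx = 0 (odd integrand); ∫ 5^2 dx = 25·2π.
So (1/(2π)) ∫_{-π}^{π} (4x + 5)^2 dx = 16π^2/3 + 25 = 16π^2/3 + 25.
Parseval ⇒ Σ |c_n|^2 = 16π^2/3 + 25.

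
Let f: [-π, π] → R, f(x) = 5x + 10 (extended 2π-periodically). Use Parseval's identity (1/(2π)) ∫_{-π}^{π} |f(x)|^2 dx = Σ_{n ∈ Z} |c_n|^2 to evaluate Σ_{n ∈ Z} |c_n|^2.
Σ |c_n|^2 = 25π^2/3 + 100

Expand and integrate term by term over [-π, π]:
  ∫ (5x)^2 dx = 25·(2π^3/3); ∫ 2·5·(10)·x dx = 0 (odd integrand); ∫ 10^2 dx = 100·2π.
So (1/(2π)) ∫_{-π}^{π} (5x + 10)^2 dx = 25π^2/3 + 100 = 25π^2/3 + 100.
Parseval ⇒ Σ |c_n|^2 = 25π^2/3 + 100.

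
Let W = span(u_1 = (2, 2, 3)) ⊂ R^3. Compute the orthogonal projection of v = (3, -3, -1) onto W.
proj_W(v) = (-6/17, -6/17, -9/17)

Set up U = [u_1 | ... | u_1] ∈ R^(3×1). The projector onto W = col(U) is P = U (U^T U)^(-1) U^T.
Compute U^T U =
  [17],
and U^T v = (-3).
Solve U^T U · c = U^T v for the coefficients: c = (-3/17). The projection is proj_W(v) = U c.
Check: (v - proj_W(v)) · u_1 = 0  (should be 0).
Result: proj_W(v) = (-6/17, -6/17, -9/17).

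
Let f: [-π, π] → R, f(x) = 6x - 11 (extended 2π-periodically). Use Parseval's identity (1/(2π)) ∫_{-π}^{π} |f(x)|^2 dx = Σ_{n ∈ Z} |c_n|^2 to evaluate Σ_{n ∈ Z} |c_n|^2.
Σ |c_n|^2 = 12π^2 + 121

Expand and integrate term by term over [-π, π]:
  ∫ (6x)^2 dx = 36·(2π^3/3); ∫ 2·6·(-11)·x dx = 0 (odd integrand); ∫ (-11)^2 dx = 121·2π.
So (1/(2π)) ∫_{-π}^{π} (6x - 11)^2 dx = 36π^2/3 + 121 = 12π^2 + 121.
Parseval ⇒ Σ |c_n|^2 = 12π^2 + 121.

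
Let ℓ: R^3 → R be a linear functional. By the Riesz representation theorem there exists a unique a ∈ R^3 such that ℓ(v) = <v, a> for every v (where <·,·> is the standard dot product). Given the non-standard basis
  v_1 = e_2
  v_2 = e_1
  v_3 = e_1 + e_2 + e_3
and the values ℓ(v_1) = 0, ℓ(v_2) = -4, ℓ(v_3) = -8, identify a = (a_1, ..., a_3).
a = (-4, 0, -4)

Write a = (a_1, ..., a_3) in the standard basis. For each basis vector v_i, ℓ(v_i) = <v_i, a> is a linear equation in the a_j's. Collect the n equations into a matrix system V a = ℓ, where row i of V is v_i (expressed in the standard basis). Since V is invertible (lower-triangular with 1s on the diagonal, up to permutation), solve by back-substitution:
  V =
[[0, 1, 0],
 [1, 0, 0],
 [1, 1, 1]]
  V a = (0, -4, -8)
Solving gives a = (-4, 0, -4).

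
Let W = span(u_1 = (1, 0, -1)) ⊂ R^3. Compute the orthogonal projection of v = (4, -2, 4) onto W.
proj_W(v) = (0, 0, 0)

Set up U = [u_1 | ... | u_1] ∈ R^(3×1). The projector onto W = col(U) is P = U (U^T U)^(-1) U^T.
Compute U^T U =
  [2],
and U^T v = (0).
Solve U^T U · c = U^T v for the coefficients: c = (0). The projection is proj_W(v) = U c.
Check: (v - proj_W(v)) · u_1 = 0  (should be 0).
Result: proj_W(v) = (0, 0, 0).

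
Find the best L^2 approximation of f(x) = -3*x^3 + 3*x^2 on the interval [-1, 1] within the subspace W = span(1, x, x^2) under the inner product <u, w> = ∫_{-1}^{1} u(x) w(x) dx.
g(x) = 3*x^2 - 9*x/5

The best approximation g ∈ W is the orthogonal projection of f onto W. Writing g = a_0 + a_1 x + a_2 x^2, the coefficients solve the normal equations G · a = b where
  G_{ij} = <φ_i, φ_j> and b_i = <f, φ_i>, with φ_0 = 1, φ_1 = x, φ_2 = x^2.
G =
  [2, 0, 2/3]
  [0, 2/3, 0]
  [2/3, 0, 2/5],
b = (2, -6/5, 6/5).
Solving gives a_0 = 0, a_1 = -9/5, a_2 = 3, so
  g(x) = 3*x^2 - 9*x/5.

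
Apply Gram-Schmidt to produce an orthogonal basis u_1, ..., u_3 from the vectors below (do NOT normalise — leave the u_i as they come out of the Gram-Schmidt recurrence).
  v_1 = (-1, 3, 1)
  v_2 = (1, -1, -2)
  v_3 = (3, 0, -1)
Orthogonal basis:
  u_1 = (-1, 3, 1)
  u_2 = (5/11, 7/11, -16/11)
  u_3 = (13/6, 13/30, 13/15)

Apply the Gram-Schmidt recurrence
  u_1 = v_1
  u_i = v_i − Σ_{j<i} ((v_i · u_j) / (u_j · u_j)) · u_j.

Step by step this gives:
  u_1 = (-1, 3, 1)
  u_2 = (5/11, 7/11, -16/11)
  u_3 = (13/6, 13/30, 13/15)

Orthogonality check:
  u_2 · u_1 = 0 (should be 0)
  u_3 · u_1 = 0 (should be 0)
  u_3 · u_2 = 0 (should be 0)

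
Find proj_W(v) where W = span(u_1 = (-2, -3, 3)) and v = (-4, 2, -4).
proj_W(v) = (10/11, 15/11, -15/11)

Set up U = [u_1 | ... | u_1] ∈ R^(3×1). The projector onto W = col(U) is P = U (U^T U)^(-1) U^T.
Compute U^T U =
  [22],
and U^T v = (-10).
Solve U^T U · c = U^T v for the coefficients: c = (-5/11). The projection is proj_W(v) = U c.
Check: (v - proj_W(v)) · u_1 = 0  (should be 0).
Result: proj_W(v) = (10/11, 15/11, -15/11).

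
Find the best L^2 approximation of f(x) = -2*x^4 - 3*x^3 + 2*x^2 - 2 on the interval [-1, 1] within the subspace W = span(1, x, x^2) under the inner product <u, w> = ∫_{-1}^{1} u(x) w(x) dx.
g(x) = 2*x^2/7 - 9*x/5 - 64/35

The best approximation g ∈ W is the orthogonal projection of f onto W. Writing g = a_0 + a_1 x + a_2 x^2, the coefficients solve the normal equations G · a = b where
  G_{ij} = <φ_i, φ_j> and b_i = <f, φ_i>, with φ_0 = 1, φ_1 = x, φ_2 = x^2.
G =
  [2, 0, 2/3]
  [0, 2/3, 0]
  [2/3, 0, 2/5],
b = (-52/15, -6/5, -116/105).
Solving gives a_0 = -64/35, a_1 = -9/5, a_2 = 2/7, so
  g(x) = 2*x^2/7 - 9*x/5 - 64/35.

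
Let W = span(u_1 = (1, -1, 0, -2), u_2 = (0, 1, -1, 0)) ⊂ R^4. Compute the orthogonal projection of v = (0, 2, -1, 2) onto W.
proj_W(v) = (-9/11, 21/11, -12/11, 18/11)

Set up U = [u_1 | ... | u_2] ∈ R^(4×2). The projector onto W = col(U) is P = U (U^T U)^(-1) U^T.
Compute U^T U =
  [6, -1]
  [-1, 2],
and U^T v = (-6, 3).
Solve U^T U · c = U^T v for the coefficients: c = (-9/11, 12/11). The projection is proj_W(v) = U c.
Check: (v - proj_W(v)) · u_1 = 0  (should be 0).
Check: (v - proj_W(v)) · u_2 = 0  (should be 0).
Result: proj_W(v) = (-9/11, 21/11, -12/11, 18/11).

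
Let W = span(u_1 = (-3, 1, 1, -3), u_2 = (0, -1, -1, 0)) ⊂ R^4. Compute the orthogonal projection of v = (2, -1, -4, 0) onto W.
proj_W(v) = (1, -5/2, -5/2, 1)

Set up U = [u_1 | ... | u_2] ∈ R^(4×2). The projector onto W = col(U) is P = U (U^T U)^(-1) U^T.
Compute U^T U =
  [20, -2]
  [-2, 2],
and U^T v = (-11, 5).
Solve U^T U · c = U^T v for the coefficients: c = (-1/3, 13/6). The projection is proj_W(v) = U c.
Check: (v - proj_W(v)) · u_1 = 0  (should be 0).
Check: (v - proj_W(v)) · u_2 = 0  (should be 0).
Result: proj_W(v) = (1, -5/2, -5/2, 1).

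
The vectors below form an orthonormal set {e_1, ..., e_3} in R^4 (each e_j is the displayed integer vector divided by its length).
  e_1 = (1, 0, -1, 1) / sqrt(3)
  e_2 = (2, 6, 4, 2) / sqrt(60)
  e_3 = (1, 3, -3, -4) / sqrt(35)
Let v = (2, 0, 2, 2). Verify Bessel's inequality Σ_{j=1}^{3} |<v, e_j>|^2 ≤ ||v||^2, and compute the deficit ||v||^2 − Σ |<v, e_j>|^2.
Σ |<v, e_j>|^2 = 68/7; ||v||^2 = 12; deficit = 16/7

Write each e_j = u_j / sqrt(<u_j, u_j>) where u_j is the displayed integer vector. Then <v, e_j> = <v, u_j> / sqrt(<u_j, u_j>), so |<v, e_j>|^2 = <v, u_j>^2 / <u_j, u_j>.
Coefficients: <v, e_1> = 2/sqrt(3), <v, e_2> = 16/sqrt(60), <v, e_3> = -12/sqrt(35).
Square and sum: Σ |<v, e_j>|^2 = 68/7.
Compute ||v||^2 = v·v = 12.
Deficit = 12 − 68/7 = 16/7 ≥ 0, confirming Bessel's inequality. (The deficit equals ||v − Σ <v,e_j> e_j||^2, the squared distance from v to span{e_j}.)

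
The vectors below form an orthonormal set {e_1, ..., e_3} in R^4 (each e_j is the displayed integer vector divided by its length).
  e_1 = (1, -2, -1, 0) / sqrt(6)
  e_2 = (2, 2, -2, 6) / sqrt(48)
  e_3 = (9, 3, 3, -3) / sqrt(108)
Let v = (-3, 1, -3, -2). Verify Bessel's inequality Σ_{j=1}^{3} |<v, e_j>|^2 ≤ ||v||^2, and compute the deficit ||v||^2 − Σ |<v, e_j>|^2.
Σ |<v, e_j>|^2 = 19/2; ||v||^2 = 23; deficit = 27/2

Write each e_j = u_j / sqrt(<u_j, u_j>) where u_j is the displayed integer vector. Then <v, e_j> = <v, u_j> / sqrt(<u_j, u_j>), so |<v, e_j>|^2 = <v, u_j>^2 / <u_j, u_j>.
Coefficients: <v, e_1> = -2/sqrt(6), <v, e_2> = -10/sqrt(48), <v, e_3> = -27/sqrt(108).
Square and sum: Σ |<v, e_j>|^2 = 19/2.
Compute ||v||^2 = v·v = 23.
Deficit = 23 − 19/2 = 27/2 ≥ 0, confirming Bessel's inequality. (The deficit equals ||v − Σ <v,e_j> e_j||^2, the squared distance from v to span{e_j}.)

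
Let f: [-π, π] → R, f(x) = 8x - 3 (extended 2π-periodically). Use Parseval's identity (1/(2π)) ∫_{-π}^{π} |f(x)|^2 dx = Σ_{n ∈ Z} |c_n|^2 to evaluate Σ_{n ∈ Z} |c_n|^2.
Σ |c_n|^2 = 64π^2/3 + 9

Expand and integrate term by term over [-π, π]:
  ∫ (8x)^2 dx = 64·(2π^3/3); ∫ 2·8·(-3)·x dx = 0 (odd integrand); ∫ (-3)^2 dx = 9·2π.
So (1/(2π)) ∫_{-π}^{π} (8x - 3)^2 dx = 64π^2/3 + 9 = 64π^2/3 + 9.
Parseval ⇒ Σ |c_n|^2 = 64π^2/3 + 9.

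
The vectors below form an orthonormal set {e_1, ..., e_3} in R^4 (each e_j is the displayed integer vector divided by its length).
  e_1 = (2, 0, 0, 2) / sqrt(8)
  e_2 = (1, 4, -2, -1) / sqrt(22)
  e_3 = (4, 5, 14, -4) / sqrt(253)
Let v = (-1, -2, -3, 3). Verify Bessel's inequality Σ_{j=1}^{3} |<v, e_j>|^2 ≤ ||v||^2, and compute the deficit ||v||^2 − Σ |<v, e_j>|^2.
Σ |<v, e_j>|^2 = 504/23; ||v||^2 = 23; deficit = 25/23

Write each e_j = u_j / sqrt(<u_j, u_j>) where u_j is the displayed integer vector. Then <v, e_j> = <v, u_j> / sqrt(<u_j, u_j>), so |<v, e_j>|^2 = <v, u_j>^2 / <u_j, u_j>.
Coefficients: <v, e_1> = 4/sqrt(8), <v, e_2> = -6/sqrt(22), <v, e_3> = -68/sqrt(253).
Square and sum: Σ |<v, e_j>|^2 = 504/23.
Compute ||v||^2 = v·v = 23.
Deficit = 23 − 504/23 = 25/23 ≥ 0, confirming Bessel's inequality. (The deficit equals ||v − Σ <v,e_j> e_j||^2, the squared distance from v to span{e_j}.)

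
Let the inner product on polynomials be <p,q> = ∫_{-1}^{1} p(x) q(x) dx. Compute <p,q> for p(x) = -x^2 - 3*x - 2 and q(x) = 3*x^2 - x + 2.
<p,q> = -188/15

Expand the product: p(x)·q(x) = -3*x^4 - 8*x^3 - 5*x^2 - 4*x - 4.
∫_{-1}^{1} of each monomial x^k gives [2/(k+1) if k even, 0 if k odd]. Integrating term-by-term (or equivalently evaluating the antiderivative F(x) = -3*x^5/5 - 2*x^4 - 5*x^3/3 - 2*x^2 - 4*x at the endpoints):
  F(1) − F(−1) = -154/15 − (34/15) = -188/15.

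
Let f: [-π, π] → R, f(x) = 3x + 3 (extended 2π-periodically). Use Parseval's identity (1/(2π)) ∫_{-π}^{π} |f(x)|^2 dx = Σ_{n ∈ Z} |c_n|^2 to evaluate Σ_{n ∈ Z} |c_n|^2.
Σ |c_n|^2 = 3π^2 + 9

Expand and integrate term by term over [-π, π]:
  ∫ (3x)^2 dx = 9·(2π^3/3); ∫ 2·3·(3)·x dx = 0 (odd integrand); ∫ 3^2 dx = 9·2π.
So (1/(2π)) ∫_{-π}^{π} (3x + 3)^2 dx = 9π^2/3 + 9 = 3π^2 + 9.
Parseval ⇒ Σ |c_n|^2 = 3π^2 + 9.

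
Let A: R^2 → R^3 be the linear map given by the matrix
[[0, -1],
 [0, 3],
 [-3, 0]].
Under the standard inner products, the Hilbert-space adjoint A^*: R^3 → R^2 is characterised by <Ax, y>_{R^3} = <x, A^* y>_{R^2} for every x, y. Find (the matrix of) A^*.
A^* = A^T =
[[0, 0, -3],
 [-1, 3, 0]]

For real matrices with standard dot products, the defining identity <Ax, y> = <x, A^* y> gives (Ax)^T y = x^T (A^*) y, i.e. x^T A^T y = x^T (A^*) y. Since this holds for all x, y, we must have A^* = A^T. Therefore
A^* =
[[0, 0, -3],
 [-1, 3, 0]].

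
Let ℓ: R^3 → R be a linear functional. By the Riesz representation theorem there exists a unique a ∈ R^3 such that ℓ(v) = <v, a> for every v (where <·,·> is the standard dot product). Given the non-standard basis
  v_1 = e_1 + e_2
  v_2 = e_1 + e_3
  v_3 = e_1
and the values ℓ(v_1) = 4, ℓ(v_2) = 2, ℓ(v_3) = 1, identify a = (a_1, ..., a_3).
a = (1, 3, 1)

Write a = (a_1, ..., a_3) in the standard basis. For each basis vector v_i, ℓ(v_i) = <v_i, a> is a linear equation in the a_j's. Collect the n equations into a matrix system V a = ℓ, where row i of V is v_i (expressed in the standard basis). Since V is invertible (lower-triangular with 1s on the diagonal, up to permutation), solve by back-substitution:
  V =
[[1, 1, 0],
 [1, 0, 1],
 [1, 0, 0]]
  V a = (4, 2, 1)
Solving gives a = (1, 3, 1).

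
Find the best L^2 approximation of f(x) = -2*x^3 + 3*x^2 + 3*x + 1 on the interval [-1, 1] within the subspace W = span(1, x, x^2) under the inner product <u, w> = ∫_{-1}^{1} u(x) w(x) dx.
g(x) = 3*x^2 + 9*x/5 + 1

The best approximation g ∈ W is the orthogonal projection of f onto W. Writing g = a_0 + a_1 x + a_2 x^2, the coefficients solve the normal equations G · a = b where
  G_{ij} = <φ_i, φ_j> and b_i = <f, φ_i>, with φ_0 = 1, φ_1 = x, φ_2 = x^2.
G =
  [2, 0, 2/3]
  [0, 2/3, 0]
  [2/3, 0, 2/5],
b = (4, 6/5, 28/15).
Solving gives a_0 = 1, a_1 = 9/5, a_2 = 3, so
  g(x) = 3*x^2 + 9*x/5 + 1.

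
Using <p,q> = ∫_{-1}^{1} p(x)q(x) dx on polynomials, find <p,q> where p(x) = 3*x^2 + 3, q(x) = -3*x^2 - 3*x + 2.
<p,q> = 32/5

Expand the product: p(x)·q(x) = -9*x^4 - 9*x^3 - 3*x^2 - 9*x + 6.
∫_{-1}^{1} of each monomial x^k gives [2/(k+1) if k even, 0 if k odd]. Integrating term-by-term (or equivalently evaluating the antiderivative F(x) = -9*x^5/5 - 9*x^4/4 - x^3 - 9*x^2/2 + 6*x at the endpoints):
  F(1) − F(−1) = -71/20 − (-199/20) = 32/5.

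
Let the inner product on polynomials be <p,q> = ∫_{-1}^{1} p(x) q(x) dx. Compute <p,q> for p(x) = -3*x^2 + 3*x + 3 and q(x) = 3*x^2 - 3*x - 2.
<p,q> = -58/5

Expand the product: p(x)·q(x) = -9*x^4 + 18*x^3 + 6*x^2 - 15*x - 6.
∫_{-1}^{1} of each monomial x^k gives [2/(k+1) if k even, 0 if k odd]. Integrating term-by-term (or equivalently evaluating the antiderivative F(x) = -9*x^5/5 + 9*x^4/2 + 2*x^3 - 15*x^2/2 - 6*x at the endpoints):
  F(1) − F(−1) = -44/5 − (14/5) = -58/5.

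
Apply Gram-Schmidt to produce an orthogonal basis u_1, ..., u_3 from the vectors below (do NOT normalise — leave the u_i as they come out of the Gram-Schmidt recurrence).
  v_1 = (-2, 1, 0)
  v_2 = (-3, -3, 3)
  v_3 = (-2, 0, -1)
Orthogonal basis:
  u_1 = (-2, 1, 0)
  u_2 = (-9/5, -18/5, 3)
  u_3 = (-5/14, -5/7, -15/14)

Apply the Gram-Schmidt recurrence
  u_1 = v_1
  u_i = v_i − Σ_{j<i} ((v_i · u_j) / (u_j · u_j)) · u_j.

Step by step this gives:
  u_1 = (-2, 1, 0)
  u_2 = (-9/5, -18/5, 3)
  u_3 = (-5/14, -5/7, -15/14)

Orthogonality check:
  u_2 · u_1 = 0 (should be 0)
  u_3 · u_1 = 0 (should be 0)
  u_3 · u_2 = 0 (should be 0)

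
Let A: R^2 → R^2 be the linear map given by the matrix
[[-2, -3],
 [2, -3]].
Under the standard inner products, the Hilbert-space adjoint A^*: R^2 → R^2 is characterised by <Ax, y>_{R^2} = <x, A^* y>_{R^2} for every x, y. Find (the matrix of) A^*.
A^* = A^T =
[[-2, 2],
 [-3, -3]]

For real matrices with standard dot products, the defining identity <Ax, y> = <x, A^* y> gives (Ax)^T y = x^T (A^*) y, i.e. x^T A^T y = x^T (A^*) y. Since this holds for all x, y, we must have A^* = A^T. Therefore
A^* =
[[-2, 2],
 [-3, -3]].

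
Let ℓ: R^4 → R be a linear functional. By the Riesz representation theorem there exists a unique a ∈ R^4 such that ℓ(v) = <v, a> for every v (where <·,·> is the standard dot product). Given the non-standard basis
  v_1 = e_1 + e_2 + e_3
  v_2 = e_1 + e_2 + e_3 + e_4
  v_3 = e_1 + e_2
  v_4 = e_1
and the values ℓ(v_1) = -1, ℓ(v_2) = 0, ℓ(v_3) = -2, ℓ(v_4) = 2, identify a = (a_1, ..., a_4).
a = (2, -4, 1, 1)

Write a = (a_1, ..., a_4) in the standard basis. For each basis vector v_i, ℓ(v_i) = <v_i, a> is a linear equation in the a_j's. Collect the n equations into a matrix system V a = ℓ, where row i of V is v_i (expressed in the standard basis). Since V is invertible (lower-triangular with 1s on the diagonal, up to permutation), solve by back-substitution:
  V =
[[1, 1, 1, 0],
 [1, 1, 1, 1],
 [1, 1, 0, 0],
 [1, 0, 0, 0]]
  V a = (-1, 0, -2, 2)
Solving gives a = (2, -4, 1, 1).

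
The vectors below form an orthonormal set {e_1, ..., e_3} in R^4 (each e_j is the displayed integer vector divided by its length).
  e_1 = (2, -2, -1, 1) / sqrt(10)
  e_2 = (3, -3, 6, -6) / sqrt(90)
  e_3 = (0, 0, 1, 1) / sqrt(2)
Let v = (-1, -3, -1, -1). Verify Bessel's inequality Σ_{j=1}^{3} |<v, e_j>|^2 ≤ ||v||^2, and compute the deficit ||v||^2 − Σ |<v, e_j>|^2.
Σ |<v, e_j>|^2 = 4; ||v||^2 = 12; deficit = 8

Write each e_j = u_j / sqrt(<u_j, u_j>) where u_j is the displayed integer vector. Then <v, e_j> = <v, u_j> / sqrt(<u_j, u_j>), so |<v, e_j>|^2 = <v, u_j>^2 / <u_j, u_j>.
Coefficients: <v, e_1> = 4/sqrt(10), <v, e_2> = 6/sqrt(90), <v, e_3> = -2/sqrt(2).
Square and sum: Σ |<v, e_j>|^2 = 4.
Compute ||v||^2 = v·v = 12.
Deficit = 12 − 4 = 8 ≥ 0, confirming Bessel's inequality. (The deficit equals ||v − Σ <v,e_j> e_j||^2, the squared distance from v to span{e_j}.)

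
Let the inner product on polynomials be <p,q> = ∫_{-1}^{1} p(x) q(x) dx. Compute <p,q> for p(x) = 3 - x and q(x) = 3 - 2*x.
<p,q> = 58/3

Expand the product: p(x)·q(x) = 2*x^2 - 9*x + 9.
∫_{-1}^{1} of each monomial x^k gives [2/(k+1) if k even, 0 if k odd]. Integrating term-by-term (or equivalently evaluating the antiderivative F(x) = 2*x^3/3 - 9*x^2/2 + 9*x at the endpoints):
  F(1) − F(−1) = 31/6 − (-85/6) = 58/3.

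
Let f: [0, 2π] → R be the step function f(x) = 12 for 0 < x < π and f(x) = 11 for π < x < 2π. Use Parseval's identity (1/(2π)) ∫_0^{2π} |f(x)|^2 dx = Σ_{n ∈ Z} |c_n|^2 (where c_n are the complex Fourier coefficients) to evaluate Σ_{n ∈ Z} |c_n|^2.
Σ |c_n|^2 = 265/2

Parseval equates the L^2 energy of f (normalised by 1/(2π)) with the ℓ^2 sum of its Fourier coefficients: (1/(2π)) ∫_0^{2π} |f|^2 = Σ |c_n|^2.
Compute the left side: (1/(2π)) [∫_0^π 12^2 dx + ∫_π^{2π} 11^2 dx] = (1/(2π)) · (144π + 121π) = (144 + 121)/2 = 265/2.
So Σ_{n ∈ Z} |c_n|^2 = 265/2.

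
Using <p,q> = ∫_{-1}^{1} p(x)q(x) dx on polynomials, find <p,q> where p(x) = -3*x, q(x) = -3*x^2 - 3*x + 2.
<p,q> = 6

Expand the product: p(x)·q(x) = 9*x^3 + 9*x^2 - 6*x.
∫_{-1}^{1} of each monomial x^k gives [2/(k+1) if k even, 0 if k odd]. Integrating term-by-term (or equivalently evaluating the antiderivative F(x) = 9*x^4/4 + 3*x^3 - 3*x^2 at the endpoints):
  F(1) − F(−1) = 9/4 − (-15/4) = 6.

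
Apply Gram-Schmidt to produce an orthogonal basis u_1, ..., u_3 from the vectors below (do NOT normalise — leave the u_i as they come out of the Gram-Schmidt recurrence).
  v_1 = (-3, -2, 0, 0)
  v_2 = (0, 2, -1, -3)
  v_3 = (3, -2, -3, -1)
Orthogonal basis:
  u_1 = (-3, -2, 0, 0)
  u_2 = (-12/13, 18/13, -1, -3)
  u_3 = (156/83, -234/83, -246/83, -74/83)

Apply the Gram-Schmidt recurrence
  u_1 = v_1
  u_i = v_i − Σ_{j<i} ((v_i · u_j) / (u_j · u_j)) · u_j.

Step by step this gives:
  u_1 = (-3, -2, 0, 0)
  u_2 = (-12/13, 18/13, -1, -3)
  u_3 = (156/83, -234/83, -246/83, -74/83)

Orthogonality check:
  u_2 · u_1 = 0 (should be 0)
  u_3 · u_1 = 0 (should be 0)
  u_3 · u_2 = 0 (should be 0)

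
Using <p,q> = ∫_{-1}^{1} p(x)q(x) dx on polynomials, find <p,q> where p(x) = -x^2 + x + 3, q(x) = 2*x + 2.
<p,q> = 12

Expand the product: p(x)·q(x) = -2*x^3 + 8*x + 6.
∫_{-1}^{1} of each monomial x^k gives [2/(k+1) if k even, 0 if k odd]. Integrating term-by-term (or equivalently evaluating the antiderivative F(x) = -x^4/2 + 4*x^2 + 6*x at the endpoints):
  F(1) − F(−1) = 19/2 − (-5/2) = 12.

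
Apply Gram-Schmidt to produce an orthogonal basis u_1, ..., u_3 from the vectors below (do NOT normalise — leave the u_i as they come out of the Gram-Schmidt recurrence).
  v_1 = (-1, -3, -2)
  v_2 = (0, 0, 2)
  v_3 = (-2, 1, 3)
Orthogonal basis:
  u_1 = (-1, -3, -2)
  u_2 = (-2/7, -6/7, 10/7)
  u_3 = (-21/10, 7/10, 0)

Apply the Gram-Schmidt recurrence
  u_1 = v_1
  u_i = v_i − Σ_{j<i} ((v_i · u_j) / (u_j · u_j)) · u_j.

Step by step this gives:
  u_1 = (-1, -3, -2)
  u_2 = (-2/7, -6/7, 10/7)
  u_3 = (-21/10, 7/10, 0)

Orthogonality check:
  u_2 · u_1 = 0 (should be 0)
  u_3 · u_1 = 0 (should be 0)
  u_3 · u_2 = 0 (should be 0)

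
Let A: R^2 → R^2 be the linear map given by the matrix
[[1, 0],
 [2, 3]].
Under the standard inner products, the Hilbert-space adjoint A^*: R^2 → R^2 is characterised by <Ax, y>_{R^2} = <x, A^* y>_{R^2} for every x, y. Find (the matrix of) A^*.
A^* = A^T =
[[1, 2],
 [0, 3]]

For real matrices with standard dot products, the defining identity <Ax, y> = <x, A^* y> gives (Ax)^T y = x^T (A^*) y, i.e. x^T A^T y = x^T (A^*) y. Since this holds for all x, y, we must have A^* = A^T. Therefore
A^* =
[[1, 2],
 [0, 3]].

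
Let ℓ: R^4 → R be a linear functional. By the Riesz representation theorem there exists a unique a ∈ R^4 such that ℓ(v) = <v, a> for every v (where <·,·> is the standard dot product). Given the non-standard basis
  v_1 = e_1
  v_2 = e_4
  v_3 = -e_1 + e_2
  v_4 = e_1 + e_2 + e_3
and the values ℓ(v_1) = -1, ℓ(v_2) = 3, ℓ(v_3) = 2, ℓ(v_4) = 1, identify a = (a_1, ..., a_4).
a = (-1, 1, 1, 3)

Write a = (a_1, ..., a_4) in the standard basis. For each basis vector v_i, ℓ(v_i) = <v_i, a> is a linear equation in the a_j's. Collect the n equations into a matrix system V a = ℓ, where row i of V is v_i (expressed in the standard basis). Since V is invertible (lower-triangular with 1s on the diagonal, up to permutation), solve by back-substitution:
  V =
[[1, 0, 0, 0],
 [0, 0, 0, 1],
 [-1, 1, 0, 0],
 [1, 1, 1, 0]]
  V a = (-1, 3, 2, 1)
Solving gives a = (-1, 1, 1, 3).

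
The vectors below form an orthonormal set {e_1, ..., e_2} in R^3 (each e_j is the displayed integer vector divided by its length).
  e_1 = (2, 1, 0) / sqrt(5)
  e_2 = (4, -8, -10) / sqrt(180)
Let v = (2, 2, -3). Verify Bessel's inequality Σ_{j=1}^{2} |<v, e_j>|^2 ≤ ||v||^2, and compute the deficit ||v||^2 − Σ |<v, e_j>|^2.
Σ |<v, e_j>|^2 = 89/9; ||v||^2 = 17; deficit = 64/9

Write each e_j = u_j / sqrt(<u_j, u_j>) where u_j is the displayed integer vector. Then <v, e_j> = <v, u_j> / sqrt(<u_j, u_j>), so |<v, e_j>|^2 = <v, u_j>^2 / <u_j, u_j>.
Coefficients: <v, e_1> = 6/sqrt(5), <v, e_2> = 22/sqrt(180).
Square and sum: Σ |<v, e_j>|^2 = 89/9.
Compute ||v||^2 = v·v = 17.
Deficit = 17 − 89/9 = 64/9 ≥ 0, confirming Bessel's inequality. (The deficit equals ||v − Σ <v,e_j> e_j||^2, the squared distance from v to span{e_j}.)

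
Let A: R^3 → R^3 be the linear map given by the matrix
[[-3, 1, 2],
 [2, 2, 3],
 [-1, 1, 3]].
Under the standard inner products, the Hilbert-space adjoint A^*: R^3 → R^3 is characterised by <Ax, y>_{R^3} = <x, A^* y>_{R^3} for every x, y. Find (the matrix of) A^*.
A^* = A^T =
[[-3, 2, -1],
 [1, 2, 1],
 [2, 3, 3]]

For real matrices with standard dot products, the defining identity <Ax, y> = <x, A^* y> gives (Ax)^T y = x^T (A^*) y, i.e. x^T A^T y = x^T (A^*) y. Since this holds for all x, y, we must have A^* = A^T. Therefore
A^* =
[[-3, 2, -1],
 [1, 2, 1],
 [2, 3, 3]].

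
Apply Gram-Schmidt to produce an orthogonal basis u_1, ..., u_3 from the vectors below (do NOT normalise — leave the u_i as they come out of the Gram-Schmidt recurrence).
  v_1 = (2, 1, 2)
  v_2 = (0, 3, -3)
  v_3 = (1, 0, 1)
Orthogonal basis:
  u_1 = (2, 1, 2)
  u_2 = (2/3, 10/3, -7/3)
  u_3 = (3/17, -2/17, -2/17)

Apply the Gram-Schmidt recurrence
  u_1 = v_1
  u_i = v_i − Σ_{j<i} ((v_i · u_j) / (u_j · u_j)) · u_j.

Step by step this gives:
  u_1 = (2, 1, 2)
  u_2 = (2/3, 10/3, -7/3)
  u_3 = (3/17, -2/17, -2/17)

Orthogonality check:
  u_2 · u_1 = 0 (should be 0)
  u_3 · u_1 = 0 (should be 0)
  u_3 · u_2 = 0 (should be 0)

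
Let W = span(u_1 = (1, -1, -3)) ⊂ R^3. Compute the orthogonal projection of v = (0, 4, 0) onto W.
proj_W(v) = (-4/11, 4/11, 12/11)

Set up U = [u_1 | ... | u_1] ∈ R^(3×1). The projector onto W = col(U) is P = U (U^T U)^(-1) U^T.
Compute U^T U =
  [11],
and U^T v = (-4).
Solve U^T U · c = U^T v for the coefficients: c = (-4/11). The projection is proj_W(v) = U c.
Check: (v - proj_W(v)) · u_1 = 0  (should be 0).
Result: proj_W(v) = (-4/11, 4/11, 12/11).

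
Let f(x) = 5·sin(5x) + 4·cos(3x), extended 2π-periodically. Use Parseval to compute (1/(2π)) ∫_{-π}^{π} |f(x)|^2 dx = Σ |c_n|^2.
Σ |c_n|^2 = 41/2

Expand |f|^2 and use orthogonality of {sin(nx), cos(mx)} on [-π, π]:
  ∫_{-π}^{π} sin(nx)^2 dx = π, ∫ cos(mx)^2 dx = π, and cross terms integrate to 0.
So ∫_{-π}^{π} f(x)^2 dx = 5^2 · π + 4^2 · π = (25 + 16)π.
Divide by 2π: (25 + 16)/2 = 41/2.
By Parseval, this equals Σ |c_n|^2.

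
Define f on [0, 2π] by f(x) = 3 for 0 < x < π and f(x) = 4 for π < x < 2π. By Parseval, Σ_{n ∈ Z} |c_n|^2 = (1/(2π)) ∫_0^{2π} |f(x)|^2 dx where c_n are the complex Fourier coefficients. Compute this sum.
Σ |c_n|^2 = 25/2

Parseval equates the L^2 energy of f (normalised by 1/(2π)) with the ℓ^2 sum of its Fourier coefficients: (1/(2π)) ∫_0^{2π} |f|^2 = Σ |c_n|^2.
Compute the left side: (1/(2π)) [∫_0^π 3^2 dx + ∫_π^{2π} 4^2 dx] = (1/(2π)) · (9π + 16π) = (9 + 16)/2 = 25/2.
So Σ_{n ∈ Z} |c_n|^2 = 25/2.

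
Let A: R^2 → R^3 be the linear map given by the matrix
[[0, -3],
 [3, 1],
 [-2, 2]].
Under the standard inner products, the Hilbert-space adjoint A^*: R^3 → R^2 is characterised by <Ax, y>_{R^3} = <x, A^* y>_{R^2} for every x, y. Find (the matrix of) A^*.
A^* = A^T =
[[0, 3, -2],
 [-3, 1, 2]]

For real matrices with standard dot products, the defining identity <Ax, y> = <x, A^* y> gives (Ax)^T y = x^T (A^*) y, i.e. x^T A^T y = x^T (A^*) y. Since this holds for all x, y, we must have A^* = A^T. Therefore
A^* =
[[0, 3, -2],
 [-3, 1, 2]].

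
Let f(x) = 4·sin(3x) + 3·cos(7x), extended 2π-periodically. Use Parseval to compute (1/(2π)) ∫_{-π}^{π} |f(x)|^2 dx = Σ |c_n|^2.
Σ |c_n|^2 = 25/2

Expand |f|^2 and use orthogonality of {sin(nx), cos(mx)} on [-π, π]:
  ∫_{-π}^{π} sin(nx)^2 dx = π, ∫ cos(mx)^2 dx = π, and cross terms integrate to 0.
So ∫_{-π}^{π} f(x)^2 dx = 4^2 · π + 3^2 · π = (16 + 9)π.
Divide by 2π: (16 + 9)/2 = 25/2.
By Parseval, this equals Σ |c_n|^2.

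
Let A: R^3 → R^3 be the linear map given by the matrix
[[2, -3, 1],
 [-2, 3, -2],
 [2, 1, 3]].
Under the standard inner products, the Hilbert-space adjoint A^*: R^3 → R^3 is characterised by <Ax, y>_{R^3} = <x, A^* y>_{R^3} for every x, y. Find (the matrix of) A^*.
A^* = A^T =
[[2, -2, 2],
 [-3, 3, 1],
 [1, -2, 3]]

For real matrices with standard dot products, the defining identity <Ax, y> = <x, A^* y> gives (Ax)^T y = x^T (A^*) y, i.e. x^T A^T y = x^T (A^*) y. Since this holds for all x, y, we must have A^* = A^T. Therefore
A^* =
[[2, -2, 2],
 [-3, 3, 1],
 [1, -2, 3]].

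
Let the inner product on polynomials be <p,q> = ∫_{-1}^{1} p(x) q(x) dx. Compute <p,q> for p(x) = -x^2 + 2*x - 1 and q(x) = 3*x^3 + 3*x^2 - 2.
<p,q> = 68/15

Expand the product: p(x)·q(x) = -3*x^5 + 3*x^4 + 3*x^3 - x^2 - 4*x + 2.
∫_{-1}^{1} of each monomial x^k gives [2/(k+1) if k even, 0 if k odd]. Integrating term-by-term (or equivalently evaluating the antiderivative F(x) = -x^6/2 + 3*x^5/5 + 3*x^4/4 - x^3/3 - 2*x^2 + 2*x at the endpoints):
  F(1) − F(−1) = 31/60 − (-241/60) = 68/15.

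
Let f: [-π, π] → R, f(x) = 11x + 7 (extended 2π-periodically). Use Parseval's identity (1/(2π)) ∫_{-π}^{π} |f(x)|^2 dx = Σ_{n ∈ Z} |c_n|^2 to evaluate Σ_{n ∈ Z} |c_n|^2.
Σ |c_n|^2 = 121π^2/3 + 49

Expand and integrate term by term over [-π, π]:
  ∫ (11x)^2 dx = 121·(2π^3/3); ∫ 2·11·(7)·x dx = 0 (odd integrand); ∫ 7^2 dx = 49·2π.
So (1/(2π)) ∫_{-π}^{π} (11x + 7)^2 dx = 121π^2/3 + 49 = 121π^2/3 + 49.
Parseval ⇒ Σ |c_n|^2 = 121π^2/3 + 49.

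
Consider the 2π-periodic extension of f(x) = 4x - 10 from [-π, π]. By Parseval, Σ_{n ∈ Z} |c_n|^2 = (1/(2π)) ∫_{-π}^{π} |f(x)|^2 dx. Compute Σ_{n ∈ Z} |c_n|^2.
Σ |c_n|^2 = 16π^2/3 + 100

Expand and integrate term by term over [-π, π]:
  ∫ (4x)^2 dx = 16·(2π^3/3); ∫ 2·4·(-10)·x dx = 0 (odd integrand); ∫ (-10)^2 dx = 100·2π.
So (1/(2π)) ∫_{-π}^{π} (4x - 10)^2 dx = 16π^2/3 + 100 = 16π^2/3 + 100.
Parseval ⇒ Σ |c_n|^2 = 16π^2/3 + 100.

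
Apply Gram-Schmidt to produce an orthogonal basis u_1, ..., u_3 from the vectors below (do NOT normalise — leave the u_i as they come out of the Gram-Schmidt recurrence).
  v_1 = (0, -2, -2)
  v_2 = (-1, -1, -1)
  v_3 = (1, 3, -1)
Orthogonal basis:
  u_1 = (0, -2, -2)
  u_2 = (-1, 0, 0)
  u_3 = (0, 2, -2)

Apply the Gram-Schmidt recurrence
  u_1 = v_1
  u_i = v_i − Σ_{j<i} ((v_i · u_j) / (u_j · u_j)) · u_j.

Step by step this gives:
  u_1 = (0, -2, -2)
  u_2 = (-1, 0, 0)
  u_3 = (0, 2, -2)

Orthogonality check:
  u_2 · u_1 = 0 (should be 0)
  u_3 · u_1 = 0 (should be 0)
  u_3 · u_2 = 0 (should be 0)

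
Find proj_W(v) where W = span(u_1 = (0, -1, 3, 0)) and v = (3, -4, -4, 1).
proj_W(v) = (0, 4/5, -12/5, 0)

Set up U = [u_1 | ... | u_1] ∈ R^(4×1). The projector onto W = col(U) is P = U (U^T U)^(-1) U^T.
Compute U^T U =
  [10],
and U^T v = (-8).
Solve U^T U · c = U^T v for the coefficients: c = (-4/5). The projection is proj_W(v) = U c.
Check: (v - proj_W(v)) · u_1 = 0  (should be 0).
Result: proj_W(v) = (0, 4/5, -12/5, 0).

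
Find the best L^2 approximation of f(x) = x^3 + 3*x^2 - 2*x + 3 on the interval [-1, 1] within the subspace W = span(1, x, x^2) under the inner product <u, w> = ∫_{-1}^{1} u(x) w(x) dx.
g(x) = 3*x^2 - 7*x/5 + 3

The best approximation g ∈ W is the orthogonal projection of f onto W. Writing g = a_0 + a_1 x + a_2 x^2, the coefficients solve the normal equations G · a = b where
  G_{ij} = <φ_i, φ_j> and b_i = <f, φ_i>, with φ_0 = 1, φ_1 = x, φ_2 = x^2.
G =
  [2, 0, 2/3]
  [0, 2/3, 0]
  [2/3, 0, 2/5],
b = (8, -14/15, 16/5).
Solving gives a_0 = 3, a_1 = -7/5, a_2 = 3, so
  g(x) = 3*x^2 - 7*x/5 + 3.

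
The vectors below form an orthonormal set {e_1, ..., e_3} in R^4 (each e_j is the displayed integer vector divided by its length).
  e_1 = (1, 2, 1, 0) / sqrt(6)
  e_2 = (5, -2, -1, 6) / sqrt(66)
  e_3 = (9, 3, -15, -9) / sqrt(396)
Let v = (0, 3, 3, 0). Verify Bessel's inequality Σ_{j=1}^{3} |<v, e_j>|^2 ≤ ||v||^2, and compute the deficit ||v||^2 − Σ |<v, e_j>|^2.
Σ |<v, e_j>|^2 = 18; ||v||^2 = 18; deficit = 0

Write each e_j = u_j / sqrt(<u_j, u_j>) where u_j is the displayed integer vector. Then <v, e_j> = <v, u_j> / sqrt(<u_j, u_j>), so |<v, e_j>|^2 = <v, u_j>^2 / <u_j, u_j>.
Coefficients: <v, e_1> = 9/sqrt(6), <v, e_2> = -9/sqrt(66), <v, e_3> = -36/sqrt(396).
Square and sum: Σ |<v, e_j>|^2 = 18.
Compute ||v||^2 = v·v = 18.
Deficit = 18 − 18 = 0 ≥ 0, confirming Bessel's inequality. (The deficit equals ||v − Σ <v,e_j> e_j||^2, the squared distance from v to span{e_j}.)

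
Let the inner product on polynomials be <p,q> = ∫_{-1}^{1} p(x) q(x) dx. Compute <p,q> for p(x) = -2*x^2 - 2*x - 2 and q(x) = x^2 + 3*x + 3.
<p,q> = -332/15

Expand the product: p(x)·q(x) = -2*x^4 - 8*x^3 - 14*x^2 - 12*x - 6.
∫_{-1}^{1} of each monomial x^k gives [2/(k+1) if k even, 0 if k odd]. Integrating term-by-term (or equivalently evaluating the antiderivative F(x) = -2*x^5/5 - 2*x^4 - 14*x^3/3 - 6*x^2 - 6*x at the endpoints):
  F(1) − F(−1) = -286/15 − (46/15) = -332/15.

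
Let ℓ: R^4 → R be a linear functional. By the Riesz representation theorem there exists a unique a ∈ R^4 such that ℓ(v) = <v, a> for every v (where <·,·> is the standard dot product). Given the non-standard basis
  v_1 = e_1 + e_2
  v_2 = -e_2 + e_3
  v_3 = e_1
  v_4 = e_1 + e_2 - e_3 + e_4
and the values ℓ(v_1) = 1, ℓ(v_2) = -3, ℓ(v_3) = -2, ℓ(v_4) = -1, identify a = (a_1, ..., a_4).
a = (-2, 3, 0, -2)

Write a = (a_1, ..., a_4) in the standard basis. For each basis vector v_i, ℓ(v_i) = <v_i, a> is a linear equation in the a_j's. Collect the n equations into a matrix system V a = ℓ, where row i of V is v_i (expressed in the standard basis). Since V is invertible (lower-triangular with 1s on the diagonal, up to permutation), solve by back-substitution:
  V =
[[1, 1, 0, 0],
 [0, -1, 1, 0],
 [1, 0, 0, 0],
 [1, 1, -1, 1]]
  V a = (1, -3, -2, -1)
Solving gives a = (-2, 3, 0, -2).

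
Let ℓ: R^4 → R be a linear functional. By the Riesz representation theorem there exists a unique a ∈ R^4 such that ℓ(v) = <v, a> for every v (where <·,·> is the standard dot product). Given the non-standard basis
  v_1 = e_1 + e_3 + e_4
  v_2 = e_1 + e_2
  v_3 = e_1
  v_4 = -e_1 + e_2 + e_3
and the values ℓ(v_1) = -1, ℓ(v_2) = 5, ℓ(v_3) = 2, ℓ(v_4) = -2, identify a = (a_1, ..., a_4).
a = (2, 3, -3, 0)

Write a = (a_1, ..., a_4) in the standard basis. For each basis vector v_i, ℓ(v_i) = <v_i, a> is a linear equation in the a_j's. Collect the n equations into a matrix system V a = ℓ, where row i of V is v_i (expressed in the standard basis). Since V is invertible (lower-triangular with 1s on the diagonal, up to permutation), solve by back-substitution:
  V =
[[1, 0, 1, 1],
 [1, 1, 0, 0],
 [1, 0, 0, 0],
 [-1, 1, 1, 0]]
  V a = (-1, 5, 2, -2)
Solving gives a = (2, 3, -3, 0).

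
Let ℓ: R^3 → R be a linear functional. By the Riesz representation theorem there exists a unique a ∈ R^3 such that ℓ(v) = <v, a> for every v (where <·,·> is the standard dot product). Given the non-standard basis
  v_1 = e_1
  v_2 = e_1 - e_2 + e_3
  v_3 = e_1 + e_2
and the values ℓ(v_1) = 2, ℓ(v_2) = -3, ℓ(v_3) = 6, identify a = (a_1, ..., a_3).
a = (2, 4, -1)

Write a = (a_1, ..., a_3) in the standard basis. For each basis vector v_i, ℓ(v_i) = <v_i, a> is a linear equation in the a_j's. Collect the n equations into a matrix system V a = ℓ, where row i of V is v_i (expressed in the standard basis). Since V is invertible (lower-triangular with 1s on the diagonal, up to permutation), solve by back-substitution:
  V =
[[1, 0, 0],
 [1, -1, 1],
 [1, 1, 0]]
  V a = (2, -3, 6)
Solving gives a = (2, 4, -1).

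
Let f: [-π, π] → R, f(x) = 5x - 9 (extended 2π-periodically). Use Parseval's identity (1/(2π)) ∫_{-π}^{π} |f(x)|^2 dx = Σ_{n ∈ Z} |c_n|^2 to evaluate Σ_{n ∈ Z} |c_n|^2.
Σ |c_n|^2 = 25π^2/3 + 81

Expand and integrate term by term over [-π, π]:
  ∫ (5x)^2 dx = 25·(2π^3/3); ∫ 2·5·(-9)·x dx = 0 (odd integrand); ∫ (-9)^2 dx = 81·2π.
So (1/(2π)) ∫_{-π}^{π} (5x - 9)^2 dx = 25π^2/3 + 81 = 25π^2/3 + 81.
Parseval ⇒ Σ |c_n|^2 = 25π^2/3 + 81.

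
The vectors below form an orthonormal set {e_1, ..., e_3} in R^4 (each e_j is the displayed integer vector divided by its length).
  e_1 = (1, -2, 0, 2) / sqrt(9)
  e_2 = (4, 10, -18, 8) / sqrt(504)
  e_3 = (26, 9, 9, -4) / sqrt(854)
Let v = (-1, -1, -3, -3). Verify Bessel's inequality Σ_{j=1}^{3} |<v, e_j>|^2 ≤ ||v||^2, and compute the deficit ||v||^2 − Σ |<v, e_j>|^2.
Σ |<v, e_j>|^2 = 379/61; ||v||^2 = 20; deficit = 841/61

Write each e_j = u_j / sqrt(<u_j, u_j>) where u_j is the displayed integer vector. Then <v, e_j> = <v, u_j> / sqrt(<u_j, u_j>), so |<v, e_j>|^2 = <v, u_j>^2 / <u_j, u_j>.
Coefficients: <v, e_1> = -5/sqrt(9), <v, e_2> = 16/sqrt(504), <v, e_3> = -50/sqrt(854).
Square and sum: Σ |<v, e_j>|^2 = 379/61.
Compute ||v||^2 = v·v = 20.
Deficit = 20 − 379/61 = 841/61 ≥ 0, confirming Bessel's inequality. (The deficit equals ||v − Σ <v,e_j> e_j||^2, the squared distance from v to span{e_j}.)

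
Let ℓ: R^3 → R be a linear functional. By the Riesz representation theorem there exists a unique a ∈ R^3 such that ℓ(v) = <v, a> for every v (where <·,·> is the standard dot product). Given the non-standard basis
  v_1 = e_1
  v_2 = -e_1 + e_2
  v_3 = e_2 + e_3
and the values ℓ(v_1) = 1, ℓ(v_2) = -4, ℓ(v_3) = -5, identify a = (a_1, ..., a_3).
a = (1, -3, -2)

Write a = (a_1, ..., a_3) in the standard basis. For each basis vector v_i, ℓ(v_i) = <v_i, a> is a linear equation in the a_j's. Collect the n equations into a matrix system V a = ℓ, where row i of V is v_i (expressed in the standard basis). Since V is invertible (lower-triangular with 1s on the diagonal, up to permutation), solve by back-substitution:
  V =
[[1, 0, 0],
 [-1, 1, 0],
 [0, 1, 1]]
  V a = (1, -4, -5)
Solving gives a = (1, -3, -2).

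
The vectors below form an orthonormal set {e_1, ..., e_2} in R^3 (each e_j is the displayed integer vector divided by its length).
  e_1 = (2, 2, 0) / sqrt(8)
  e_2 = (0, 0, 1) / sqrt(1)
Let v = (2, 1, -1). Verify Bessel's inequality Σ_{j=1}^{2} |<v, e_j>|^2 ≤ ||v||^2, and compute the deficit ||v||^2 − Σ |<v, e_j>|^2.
Σ |<v, e_j>|^2 = 11/2; ||v||^2 = 6; deficit = 1/2

Write each e_j = u_j / sqrt(<u_j, u_j>) where u_j is the displayed integer vector. Then <v, e_j> = <v, u_j> / sqrt(<u_j, u_j>), so |<v, e_j>|^2 = <v, u_j>^2 / <u_j, u_j>.
Coefficients: <v, e_1> = 6/sqrt(8), <v, e_2> = -1/sqrt(1).
Square and sum: Σ |<v, e_j>|^2 = 11/2.
Compute ||v||^2 = v·v = 6.
Deficit = 6 − 11/2 = 1/2 ≥ 0, confirming Bessel's inequality. (The deficit equals ||v − Σ <v,e_j> e_j||^2, the squared distance from v to span{e_j}.)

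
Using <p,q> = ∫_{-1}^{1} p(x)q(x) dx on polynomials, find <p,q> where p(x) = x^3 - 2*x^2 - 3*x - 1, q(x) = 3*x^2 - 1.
<p,q> = -16/15

Expand the product: p(x)·q(x) = 3*x^5 - 6*x^4 - 10*x^3 - x^2 + 3*x + 1.
∫_{-1}^{1} of each monomial x^k gives [2/(k+1) if k even, 0 if k odd]. Integrating term-by-term (or equivalently evaluating the antiderivative F(x) = x^6/2 - 6*x^5/5 - 5*x^4/2 - x^3/3 + 3*x^2/2 + x at the endpoints):
  F(1) − F(−1) = -31/30 − (1/30) = -16/15.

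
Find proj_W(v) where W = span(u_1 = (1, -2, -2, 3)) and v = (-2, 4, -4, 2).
proj_W(v) = (2/9, -4/9, -4/9, 2/3)

Set up U = [u_1 | ... | u_1] ∈ R^(4×1). The projector onto W = col(U) is P = U (U^T U)^(-1) U^T.
Compute U^T U =
  [18],
and U^T v = (4).
Solve U^T U · c = U^T v for the coefficients: c = (2/9). The projection is proj_W(v) = U c.
Check: (v - proj_W(v)) · u_1 = 0  (should be 0).
Result: proj_W(v) = (2/9, -4/9, -4/9, 2/3).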